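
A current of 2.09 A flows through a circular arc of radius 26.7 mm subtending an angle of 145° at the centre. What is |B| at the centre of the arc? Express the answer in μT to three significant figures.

B ≈ 19.8 μT

The Biot–Savart field of a circular arc at its centre is B = μ₀Iφ/(4πR), with φ = 2.531 rad.
B = (4π×10⁻⁷ × 2.09 × 2.531) / (4π × 0.0267) = 1.98×10⁻⁵ T.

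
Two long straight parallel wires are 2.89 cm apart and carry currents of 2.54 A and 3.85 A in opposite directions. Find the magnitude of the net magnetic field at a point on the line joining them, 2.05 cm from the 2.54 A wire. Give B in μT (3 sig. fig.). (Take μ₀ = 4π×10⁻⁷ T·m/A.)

B ≈ 116 μT

Each long wire gives B = μ₀I/(2πd). Distances are d₁ = 0.0205 m and d₂ = 0.0084 m.
B₁ = 2.48×10⁻⁵ T, B₂ = 9.17×10⁻⁵ T.
Between antiparallel currents both contributions point the same way, so they add. B = B₁ + B₂ = 2.48×10⁻⁵ + 9.17×10⁻⁵ = 1.16×10⁻⁴ T.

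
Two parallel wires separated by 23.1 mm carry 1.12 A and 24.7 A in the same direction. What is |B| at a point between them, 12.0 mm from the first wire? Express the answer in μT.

B ≈ 426 μT

Each long wire gives B = μ₀I/(2πd). Distances are d₁ = 0.012 m and d₂ = 0.0111 m.
B₁ = 1.87×10⁻⁵ T, B₂ = 4.45×10⁻⁴ T.
Between parallel currents the two contributions point in opposite directions, so they subtract. B = |B₁ − B₂| = |1.87×10⁻⁵ − 4.45×10⁻⁴| = 4.26×10⁻⁴ T.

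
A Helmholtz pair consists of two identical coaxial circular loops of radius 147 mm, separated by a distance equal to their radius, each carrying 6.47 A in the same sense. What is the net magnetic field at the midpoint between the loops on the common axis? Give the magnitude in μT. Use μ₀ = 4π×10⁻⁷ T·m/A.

B ≈ 39.6 μT

Each loop contributes B = μ₀IR²/[2(R²+z²)^(3/2)] on the axis, with z measured from that loop.
Loop 1 (z = 0.0735 m): B₁ = 1.98×10⁻⁵ T. Loop 2 (z = 0.0735 m): B₂ = 1.98×10⁻⁵ T.
The fields add: B = B₁ + B₂ = 3.96×10⁻⁵ T.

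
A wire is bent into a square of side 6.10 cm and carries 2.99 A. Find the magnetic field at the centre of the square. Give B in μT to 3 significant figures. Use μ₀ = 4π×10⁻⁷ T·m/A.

B ≈ 55.5 μT

Each side is a finite straight segment at perpendicular distance d = a/(2 tan(π/4)) = 0.0305 m from the centre, with end-angles ±π/4.
One side contributes B₁ = (μ₀I/4πd)·2 sin(π/4) = 1.39×10⁻⁵ T.
All 4 sides add in the same direction: B = 4 × 1.39×10⁻⁵ = 5.55×10⁻⁵ T.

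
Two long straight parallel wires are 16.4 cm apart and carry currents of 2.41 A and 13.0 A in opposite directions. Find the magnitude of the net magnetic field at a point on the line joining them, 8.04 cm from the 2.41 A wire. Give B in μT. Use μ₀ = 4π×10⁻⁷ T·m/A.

Each long wire gives B = μ₀I/(2πd). Distances are d₁ = 0.0804 m and d₂ = 0.0836 m.
B₁ = 6.00×10⁻⁶ T, B₂ = 3.11×10⁻⁵ T.
Between antiparallel currents both contributions point the same way, so they add. B = B₁ + B₂ = 6.00×10⁻⁶ + 3.11×10⁻⁵ = 3.71×10⁻⁵ T.

B ≈ 37.1 μT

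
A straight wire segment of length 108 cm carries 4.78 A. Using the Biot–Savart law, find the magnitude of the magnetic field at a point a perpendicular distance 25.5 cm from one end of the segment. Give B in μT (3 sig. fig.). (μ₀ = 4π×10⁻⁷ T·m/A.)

B ≈ 1.82 μT

For a finite straight segment, B = (μ₀I/4πd)(sinθ₁ + sinθ₂), where θ₁, θ₂ are the angles from the perpendicular to each end.
The perpendicular foot is at one end, so the two end-offsets along the wire are 0 and L = 1.08 m.
sinθ₁ = 0/√(0²+0.255²) = 0.0000; sinθ₂ = 1.08/√(1.08²+0.255²) = 0.9732.
B = (4π×10⁻⁷ × 4.78) / (4π × 0.255) × (0.0000 + 0.9732) = 1.82×10⁻⁶ T.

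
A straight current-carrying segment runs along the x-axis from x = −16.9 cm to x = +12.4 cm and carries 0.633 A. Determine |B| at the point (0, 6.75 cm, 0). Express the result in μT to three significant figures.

For a finite straight segment, B = (μ₀I/4πd)(sinθ₁ + sinθ₂), where θ₁, θ₂ are the angles from the perpendicular to each end.
The perpendicular distance is d = 0.0675 m; the end-offsets along the wire are a = 0.169 m and b = 0.124 m.
sinθ₁ = 0.169/√(0.169²+0.0675²) = 0.9287; sinθ₂ = 0.124/√(0.124²+0.0675²) = 0.8783.
B = (4π×10⁻⁷ × 0.633) / (4π × 0.0675) × (0.9287 + 0.8783) = 1.69×10⁻⁶ T.

B ≈ 1.69 μT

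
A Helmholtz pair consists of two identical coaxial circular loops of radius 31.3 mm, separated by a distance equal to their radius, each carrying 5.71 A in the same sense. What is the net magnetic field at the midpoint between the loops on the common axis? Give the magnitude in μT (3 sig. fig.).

Each loop contributes B = μ₀IR²/[2(R²+z²)^(3/2)] on the axis, with z measured from that loop.
Loop 1 (z = 0.01565 m): B₁ = 8.20×10⁻⁵ T. Loop 2 (z = 0.01565 m): B₂ = 8.20×10⁻⁵ T.
The fields add: B = B₁ + B₂ = 1.64×10⁻⁴ T.

B ≈ 164 μT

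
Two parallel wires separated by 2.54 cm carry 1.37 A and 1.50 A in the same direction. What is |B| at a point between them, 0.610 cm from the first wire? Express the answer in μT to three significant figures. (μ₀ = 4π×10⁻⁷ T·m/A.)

Each long wire gives B = μ₀I/(2πd). Distances are d₁ = 0.0061 m and d₂ = 0.0193 m.
B₁ = 4.49×10⁻⁵ T, B₂ = 1.55×10⁻⁵ T.
Between parallel currents the two contributions point in opposite directions, so they subtract. B = |B₁ − B₂| = |4.49×10⁻⁵ − 1.55×10⁻⁵| = 2.94×10⁻⁵ T.

B ≈ 29.4 μT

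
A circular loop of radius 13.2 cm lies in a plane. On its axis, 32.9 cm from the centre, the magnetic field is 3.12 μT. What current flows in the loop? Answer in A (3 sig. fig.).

On the axis of a loop, B = μ₀IR²/[2(R²+z²)^(3/2)], so I = 2B(R²+z²)^(3/2)/(μ₀R²).
R² + z² = 0.01742 + 0.1082 = 0.1257 m²; raised to 3/2 gives 4.45×10⁻² m³.
I = 2 × 3.12×10⁻⁶ × 4.45×10⁻² / (1.26×10⁻⁶ × 0.01742) = 12.7 A.

I ≈ 12.7 A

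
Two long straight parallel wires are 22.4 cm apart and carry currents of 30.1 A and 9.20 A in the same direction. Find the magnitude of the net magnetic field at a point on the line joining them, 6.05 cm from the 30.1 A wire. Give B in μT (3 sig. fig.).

Each long wire gives B = μ₀I/(2πd). Distances are d₁ = 0.0605 m and d₂ = 0.1635 m.
B₁ = 9.95×10⁻⁵ T, B₂ = 1.13×10⁻⁵ T.
Between parallel currents the two contributions point in opposite directions, so they subtract. B = |B₁ − B₂| = |9.95×10⁻⁵ − 1.13×10⁻⁵| = 8.83×10⁻⁵ T.

B ≈ 88.3 μT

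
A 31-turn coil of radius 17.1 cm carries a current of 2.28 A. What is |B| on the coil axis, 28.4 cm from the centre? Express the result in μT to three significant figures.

For an N-turn flat coil, B = Nμ₀IR²/[2(R²+z²)^(3/2)] with R = 0.171 m, z = 0.284 m.
B = 31 × 1.15×10⁻⁶ T = 3.56×10⁻⁵ T.

B ≈ 35.6 μT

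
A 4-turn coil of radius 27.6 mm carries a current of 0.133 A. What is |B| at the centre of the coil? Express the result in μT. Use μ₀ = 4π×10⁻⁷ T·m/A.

For an N-turn flat coil, B = Nμ₀I/(2R) with R = 0.0276 m.
B = 4 × 3.03×10⁻⁶ T = 1.21×10⁻⁵ T.

B ≈ 12.1 μT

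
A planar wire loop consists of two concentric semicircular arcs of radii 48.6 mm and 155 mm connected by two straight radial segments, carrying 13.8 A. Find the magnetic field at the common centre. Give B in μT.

The radial connectors point toward the centre, so dl × r̂ = 0 and they contribute nothing.
Each semicircle gives μ₀I/(4R): inner arc 8.92×10⁻⁵ T, outer arc 2.80×10⁻⁵ T.
The two arcs carry current in opposite angular senses, so their fields oppose: B = |8.92×10⁻⁵ − 2.80×10⁻⁵| = 6.12×10⁻⁵ T.

B ≈ 61.2 μT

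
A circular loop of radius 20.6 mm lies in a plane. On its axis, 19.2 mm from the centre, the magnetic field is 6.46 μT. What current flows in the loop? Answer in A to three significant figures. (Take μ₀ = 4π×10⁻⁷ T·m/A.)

On the axis of a loop, B = μ₀IR²/[2(R²+z²)^(3/2)], so I = 2B(R²+z²)^(3/2)/(μ₀R²).
R² + z² = 0.0004244 + 0.0003686 = 0.000793 m²; raised to 3/2 gives 2.23×10⁻⁵ m³.
I = 2 × 6.46×10⁻⁶ × 2.23×10⁻⁵ / (1.26×10⁻⁶ × 0.0004244) = 0.541 A.

I ≈ 0.541 A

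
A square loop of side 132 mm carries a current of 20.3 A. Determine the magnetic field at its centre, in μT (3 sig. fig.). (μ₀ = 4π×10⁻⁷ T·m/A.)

Each side is a finite straight segment at perpendicular distance d = a/(2 tan(π/4)) = 0.066 m from the centre, with end-angles ±π/4.
One side contributes B₁ = (μ₀I/4πd)·2 sin(π/4) = 4.35×10⁻⁵ T.
All 4 sides add in the same direction: B = 4 × 4.35×10⁻⁵ = 1.74×10⁻⁴ T.

B ≈ 174 μT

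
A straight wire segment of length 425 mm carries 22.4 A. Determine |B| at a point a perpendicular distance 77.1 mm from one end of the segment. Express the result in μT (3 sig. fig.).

B ≈ 28.6 μT

For a finite straight segment, B = (μ₀I/4πd)(sinθ₁ + sinθ₂), where θ₁, θ₂ are the angles from the perpendicular to each end.
The perpendicular foot is at one end, so the two end-offsets along the wire are 0 and L = 0.425 m.
sinθ₁ = 0/√(0²+0.0771²) = 0.0000; sinθ₂ = 0.425/√(0.425²+0.0771²) = 0.9839.
B = (4π×10⁻⁷ × 22.4) / (4π × 0.0771) × (0.0000 + 0.9839) = 2.86×10⁻⁵ T.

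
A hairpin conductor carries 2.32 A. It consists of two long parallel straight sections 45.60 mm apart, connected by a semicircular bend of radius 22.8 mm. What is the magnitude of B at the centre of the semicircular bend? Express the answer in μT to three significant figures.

B ≈ 52.3 μT

The semicircular arc contributes B_arc = μ₀I·π/(4πR) = μ₀I/(4R) = 3.20×10⁻⁵ T.
Each semi-infinite lead is at perpendicular distance R = 0.0228 m from the centre, with the perpendicular foot at its near end, so it contributes μ₀I/(4πR); both point the same way, together 2.04×10⁻⁵ T.
Arc and leads all point the same direction: B = 3.20×10⁻⁵ + 2.04×10⁻⁵ = 5.23×10⁻⁵ T.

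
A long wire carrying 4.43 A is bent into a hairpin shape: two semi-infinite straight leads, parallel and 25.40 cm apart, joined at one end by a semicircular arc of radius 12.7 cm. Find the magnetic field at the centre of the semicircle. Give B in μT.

B ≈ 17.9 μT

The semicircular arc contributes B_arc = μ₀I·π/(4πR) = μ₀I/(4R) = 1.10×10⁻⁵ T.
Each semi-infinite lead is at perpendicular distance R = 0.127 m from the centre, with the perpendicular foot at its near end, so it contributes μ₀I/(4πR); both point the same way, together 6.98×10⁻⁶ T.
Arc and leads all point the same direction: B = 1.10×10⁻⁵ + 6.98×10⁻⁶ = 1.79×10⁻⁵ T.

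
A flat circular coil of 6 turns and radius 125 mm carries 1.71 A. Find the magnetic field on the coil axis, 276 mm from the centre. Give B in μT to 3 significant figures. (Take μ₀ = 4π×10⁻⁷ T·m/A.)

B ≈ 3.62 μT

For an N-turn flat coil, B = Nμ₀IR²/[2(R²+z²)^(3/2)] with R = 0.125 m, z = 0.276 m.
B = 6 × 6.04×10⁻⁷ T = 3.62×10⁻⁶ T.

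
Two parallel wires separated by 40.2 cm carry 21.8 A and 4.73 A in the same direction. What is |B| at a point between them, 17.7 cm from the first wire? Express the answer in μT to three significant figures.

B ≈ 20.4 μT

Each long wire gives B = μ₀I/(2πd). Distances are d₁ = 0.177 m and d₂ = 0.225 m.
B₁ = 2.46×10⁻⁵ T, B₂ = 4.20×10⁻⁶ T.
Between parallel currents the two contributions point in opposite directions, so they subtract. B = |B₁ − B₂| = |2.46×10⁻⁵ − 4.20×10⁻⁶| = 2.04×10⁻⁵ T.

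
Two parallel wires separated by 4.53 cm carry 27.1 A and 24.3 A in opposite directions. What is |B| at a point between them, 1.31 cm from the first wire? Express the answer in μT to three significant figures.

Each long wire gives B = μ₀I/(2πd). Distances are d₁ = 0.0131 m and d₂ = 0.0322 m.
B₁ = 4.14×10⁻⁴ T, B₂ = 1.51×10⁻⁴ T.
Between antiparallel currents both contributions point the same way, so they add. B = B₁ + B₂ = 4.14×10⁻⁴ + 1.51×10⁻⁴ = 5.65×10⁻⁴ T.

B ≈ 565 μT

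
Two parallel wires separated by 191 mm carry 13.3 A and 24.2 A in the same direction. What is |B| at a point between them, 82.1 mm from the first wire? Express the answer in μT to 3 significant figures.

Each long wire gives B = μ₀I/(2πd). Distances are d₁ = 0.0821 m and d₂ = 0.1089 m.
B₁ = 3.24×10⁻⁵ T, B₂ = 4.44×10⁻⁵ T.
Between parallel currents the two contributions point in opposite directions, so they subtract. B = |B₁ − B₂| = |3.24×10⁻⁵ − 4.44×10⁻⁵| = 1.20×10⁻⁵ T.

B ≈ 12.0 μT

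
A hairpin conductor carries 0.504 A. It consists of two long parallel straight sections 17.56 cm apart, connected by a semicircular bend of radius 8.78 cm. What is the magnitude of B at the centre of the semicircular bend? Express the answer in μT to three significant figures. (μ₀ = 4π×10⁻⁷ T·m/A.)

The semicircular arc contributes B_arc = μ₀I·π/(4πR) = μ₀I/(4R) = 1.80×10⁻⁶ T.
Each semi-infinite lead is at perpendicular distance R = 0.0878 m from the centre, with the perpendicular foot at its near end, so it contributes μ₀I/(4πR); both point the same way, together 1.15×10⁻⁶ T.
Arc and leads all point the same direction: B = 1.80×10⁻⁶ + 1.15×10⁻⁶ = 2.95×10⁻⁶ T.

B ≈ 2.95 μT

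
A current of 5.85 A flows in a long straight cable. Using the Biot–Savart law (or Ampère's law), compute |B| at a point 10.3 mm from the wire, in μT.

B ≈ 114 μT

For an infinitely long straight wire, B = μ₀I/(2πd).
B = (4π×10⁻⁷ × 5.85) / (2π × 0.0103) = 1.14×10⁻⁴ T.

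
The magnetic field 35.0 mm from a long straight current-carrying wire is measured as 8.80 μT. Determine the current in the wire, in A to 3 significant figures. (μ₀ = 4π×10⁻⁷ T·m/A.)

For a long straight wire B = μ₀I/(2πd), so I = 2πdB/μ₀.
I = 2π × 0.035 × 8.80×10⁻⁶ / (4π×10⁻⁷) = 1.54 A.

I ≈ 1.54 A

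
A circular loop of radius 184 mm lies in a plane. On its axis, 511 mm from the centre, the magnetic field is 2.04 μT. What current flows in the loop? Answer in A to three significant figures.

On the axis of a loop, B = μ₀IR²/[2(R²+z²)^(3/2)], so I = 2B(R²+z²)^(3/2)/(μ₀R²).
R² + z² = 0.03386 + 0.2611 = 0.295 m²; raised to 3/2 gives 0.160 m³.
I = 2 × 2.04×10⁻⁶ × 0.160 / (1.26×10⁻⁶ × 0.03386) = 15.4 A.

I ≈ 15.4 A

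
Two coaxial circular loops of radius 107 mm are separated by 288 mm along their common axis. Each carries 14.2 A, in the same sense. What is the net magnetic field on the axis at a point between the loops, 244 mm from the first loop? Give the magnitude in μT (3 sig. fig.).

Each loop contributes B = μ₀IR²/[2(R²+z²)^(3/2)] on the axis, with z measured from that loop.
Loop 1 (z = 0.244 m): B₁ = 5.40×10⁻⁶ T. Loop 2 (z = 0.044 m): B₂ = 6.60×10⁻⁵ T.
The fields add: B = B₁ + B₂ = 7.14×10⁻⁵ T.

B ≈ 71.4 μT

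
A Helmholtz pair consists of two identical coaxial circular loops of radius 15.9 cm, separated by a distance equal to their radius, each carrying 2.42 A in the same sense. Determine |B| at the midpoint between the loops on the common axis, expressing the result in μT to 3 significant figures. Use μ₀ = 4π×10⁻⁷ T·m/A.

B ≈ 13.7 μT

Each loop contributes B = μ₀IR²/[2(R²+z²)^(3/2)] on the axis, with z measured from that loop.
Loop 1 (z = 0.0795 m): B₁ = 6.84×10⁻⁶ T. Loop 2 (z = 0.0795 m): B₂ = 6.84×10⁻⁶ T.
The fields add: B = B₁ + B₂ = 1.37×10⁻⁵ T.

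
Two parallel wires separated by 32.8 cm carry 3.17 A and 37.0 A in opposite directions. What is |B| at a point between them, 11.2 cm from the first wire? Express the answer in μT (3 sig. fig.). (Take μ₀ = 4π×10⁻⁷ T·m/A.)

Each long wire gives B = μ₀I/(2πd). Distances are d₁ = 0.112 m and d₂ = 0.216 m.
B₁ = 5.66×10⁻⁶ T, B₂ = 3.43×10⁻⁵ T.
Between antiparallel currents both contributions point the same way, so they add. B = B₁ + B₂ = 5.66×10⁻⁶ + 3.43×10⁻⁵ = 3.99×10⁻⁵ T.

B ≈ 39.9 μT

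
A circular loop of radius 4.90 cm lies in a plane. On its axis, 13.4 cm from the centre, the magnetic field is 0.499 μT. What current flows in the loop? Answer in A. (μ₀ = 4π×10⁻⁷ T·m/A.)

On the axis of a loop, B = μ₀IR²/[2(R²+z²)^(3/2)], so I = 2B(R²+z²)^(3/2)/(μ₀R²).
R² + z² = 0.002401 + 0.01796 = 0.02036 m²; raised to 3/2 gives 2.90×10⁻³ m³.
I = 2 × 4.99×10⁻⁷ × 2.90×10⁻³ / (1.26×10⁻⁶ × 0.002401) = 0.961 A.

I ≈ 0.961 A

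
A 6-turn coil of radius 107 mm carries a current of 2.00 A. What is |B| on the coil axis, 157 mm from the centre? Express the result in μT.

For an N-turn flat coil, B = Nμ₀IR²/[2(R²+z²)^(3/2)] with R = 0.107 m, z = 0.157 m.
B = 6 × 2.10×10⁻⁶ T = 1.26×10⁻⁵ T.

B ≈ 12.6 μT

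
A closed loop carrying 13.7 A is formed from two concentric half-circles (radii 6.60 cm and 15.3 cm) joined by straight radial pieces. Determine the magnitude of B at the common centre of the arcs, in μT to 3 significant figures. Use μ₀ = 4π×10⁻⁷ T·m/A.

B ≈ 37.1 μT

The radial connectors point toward the centre, so dl × r̂ = 0 and they contribute nothing.
Each semicircle gives μ₀I/(4R): inner arc 6.52×10⁻⁵ T, outer arc 2.81×10⁻⁵ T.
The two arcs carry current in opposite angular senses, so their fields oppose: B = |6.52×10⁻⁵ − 2.81×10⁻⁵| = 3.71×10⁻⁵ T.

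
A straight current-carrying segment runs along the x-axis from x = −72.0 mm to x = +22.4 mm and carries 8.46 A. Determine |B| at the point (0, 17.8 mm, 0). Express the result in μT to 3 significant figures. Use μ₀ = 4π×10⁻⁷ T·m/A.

B ≈ 83.3 μT

For a finite straight segment, B = (μ₀I/4πd)(sinθ₁ + sinθ₂), where θ₁, θ₂ are the angles from the perpendicular to each end.
The perpendicular distance is d = 0.0178 m; the end-offsets along the wire are a = 0.072 m and b = 0.0224 m.
sinθ₁ = 0.072/√(0.072²+0.0178²) = 0.9708; sinθ₂ = 0.0224/√(0.0224²+0.0178²) = 0.7829.
B = (4π×10⁻⁷ × 8.46) / (4π × 0.0178) × (0.9708 + 0.7829) = 8.33×10⁻⁵ T.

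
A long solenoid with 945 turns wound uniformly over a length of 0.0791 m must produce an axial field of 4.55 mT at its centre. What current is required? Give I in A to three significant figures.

Inside a long solenoid B = μ₀nI with n = 1.195×10⁴ m⁻¹, so I = B/(μ₀n).
I = 4.55×10⁻³ / (4π×10⁻⁷ × 1.195×10⁴) = 0.303 A.

I ≈ 0.303 A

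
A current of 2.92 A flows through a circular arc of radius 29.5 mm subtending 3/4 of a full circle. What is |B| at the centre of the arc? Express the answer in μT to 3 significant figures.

The Biot–Savart field of a circular arc at its centre is B = μ₀Iφ/(4πR), with φ = 4.712 rad.
B = (4π×10⁻⁷ × 2.92 × 4.712) / (4π × 0.0295) = 4.66×10⁻⁵ T.

B ≈ 46.6 μT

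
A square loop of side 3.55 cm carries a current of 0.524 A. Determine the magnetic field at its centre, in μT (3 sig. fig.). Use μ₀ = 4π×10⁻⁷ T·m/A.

Each side is a finite straight segment at perpendicular distance d = a/(2 tan(π/4)) = 0.01775 m from the centre, with end-angles ±π/4.
One side contributes B₁ = (μ₀I/4πd)·2 sin(π/4) = 4.17×10⁻⁶ T.
All 4 sides add in the same direction: B = 4 × 4.17×10⁻⁶ = 1.67×10⁻⁵ T.

B ≈ 16.7 μT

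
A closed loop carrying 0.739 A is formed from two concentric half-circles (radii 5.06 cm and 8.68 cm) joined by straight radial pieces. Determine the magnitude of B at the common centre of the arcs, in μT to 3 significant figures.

The radial connectors point toward the centre, so dl × r̂ = 0 and they contribute nothing.
Each semicircle gives μ₀I/(4R): inner arc 4.59×10⁻⁶ T, outer arc 2.67×10⁻⁶ T.
The two arcs carry current in opposite angular senses, so their fields oppose: B = |4.59×10⁻⁶ − 2.67×10⁻⁶| = 1.91×10⁻⁶ T.

B ≈ 1.91 μT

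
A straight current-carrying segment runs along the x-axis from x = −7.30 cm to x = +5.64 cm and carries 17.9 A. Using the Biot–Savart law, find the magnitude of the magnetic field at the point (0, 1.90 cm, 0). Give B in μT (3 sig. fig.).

For a finite straight segment, B = (μ₀I/4πd)(sinθ₁ + sinθ₂), where θ₁, θ₂ are the angles from the perpendicular to each end.
The perpendicular distance is d = 0.019 m; the end-offsets along the wire are a = 0.073 m and b = 0.0564 m.
sinθ₁ = 0.073/√(0.073²+0.019²) = 0.9678; sinθ₂ = 0.0564/√(0.0564²+0.019²) = 0.9477.
B = (4π×10⁻⁷ × 17.9) / (4π × 0.019) × (0.9678 + 0.9477) = 1.80×10⁻⁴ T.

B ≈ 180 μT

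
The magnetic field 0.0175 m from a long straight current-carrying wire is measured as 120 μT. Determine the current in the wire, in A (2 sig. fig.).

I ≈ 10 A

For a long straight wire B = μ₀I/(2πd), so I = 2πdB/μ₀.
I = 2π × 0.0175 × 1.20×10⁻⁴ / (4π×10⁻⁷) = 10.5 A.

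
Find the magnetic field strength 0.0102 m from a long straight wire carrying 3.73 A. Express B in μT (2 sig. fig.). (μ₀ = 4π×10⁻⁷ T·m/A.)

For an infinitely long straight wire, B = μ₀I/(2πd).
B = (4π×10⁻⁷ × 3.73) / (2π × 0.0102) = 7.31×10⁻⁵ T.

B ≈ 73 μT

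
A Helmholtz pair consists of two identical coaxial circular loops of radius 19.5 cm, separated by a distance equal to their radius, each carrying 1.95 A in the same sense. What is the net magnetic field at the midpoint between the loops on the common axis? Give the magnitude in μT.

Each loop contributes B = μ₀IR²/[2(R²+z²)^(3/2)] on the axis, with z measured from that loop.
Loop 1 (z = 0.0975 m): B₁ = 4.50×10⁻⁶ T. Loop 2 (z = 0.0975 m): B₂ = 4.50×10⁻⁶ T.
The fields add: B = B₁ + B₂ = 8.99×10⁻⁶ T.

B ≈ 8.99 μT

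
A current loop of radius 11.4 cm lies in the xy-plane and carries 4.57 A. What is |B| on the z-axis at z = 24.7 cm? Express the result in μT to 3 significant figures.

On the axis of a circular loop, B = μ₀IR² / [2(R²+z²)^(3/2)].
R² + z² = (0.114)² + (0.247)² = 0.07401 m², and (R²+z²)^(3/2) = 2.01×10⁻² m³.
B = (4π×10⁻⁷ × 4.57 × 0.013) / (2 × 2.01×10⁻²) = 1.85×10⁻⁶ T.

B ≈ 1.85 μT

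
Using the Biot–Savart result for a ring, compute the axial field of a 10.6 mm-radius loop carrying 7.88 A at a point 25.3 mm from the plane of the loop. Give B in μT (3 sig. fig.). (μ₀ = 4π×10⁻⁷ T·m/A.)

On the axis of a circular loop, B = μ₀IR² / [2(R²+z²)^(3/2)].
R² + z² = (0.0106)² + (0.0253)² = 0.0007524 m², and (R²+z²)^(3/2) = 2.06×10⁻⁵ m³.
B = (4π×10⁻⁷ × 7.88 × 0.0001124) / (2 × 2.06×10⁻⁵) = 2.70×10⁻⁵ T.

B ≈ 27.0 μT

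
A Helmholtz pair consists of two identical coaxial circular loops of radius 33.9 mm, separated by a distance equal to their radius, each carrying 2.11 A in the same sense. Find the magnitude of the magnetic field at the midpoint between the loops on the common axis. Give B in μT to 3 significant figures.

B ≈ 56.0 μT

Each loop contributes B = μ₀IR²/[2(R²+z²)^(3/2)] on the axis, with z measured from that loop.
Loop 1 (z = 0.01695 m): B₁ = 2.80×10⁻⁵ T. Loop 2 (z = 0.01695 m): B₂ = 2.80×10⁻⁵ T.
The fields add: B = B₁ + B₂ = 5.60×10⁻⁵ T.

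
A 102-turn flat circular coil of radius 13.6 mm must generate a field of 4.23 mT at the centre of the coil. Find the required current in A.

I ≈ 0.898 A

For an N-turn coil, B = Nμ₀I/(2R) with R = 0.0136 m, so I = 2RB/(Nμ₀) = 2 × 0.0136 × 4.23×10⁻³ / (102 × 4π×10⁻⁷) = 0.898 A.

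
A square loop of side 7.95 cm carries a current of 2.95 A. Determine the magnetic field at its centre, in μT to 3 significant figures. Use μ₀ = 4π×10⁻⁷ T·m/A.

Each side is a finite straight segment at perpendicular distance d = a/(2 tan(π/4)) = 0.03975 m from the centre, with end-angles ±π/4.
One side contributes B₁ = (μ₀I/4πd)·2 sin(π/4) = 1.05×10⁻⁵ T.
All 4 sides add in the same direction: B = 4 × 1.05×10⁻⁵ = 4.20×10⁻⁵ T.

B ≈ 42.0 μT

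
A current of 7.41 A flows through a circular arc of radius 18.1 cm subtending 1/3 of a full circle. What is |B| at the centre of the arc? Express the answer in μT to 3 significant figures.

B ≈ 8.57 μT

The Biot–Savart field of a circular arc at its centre is B = μ₀Iφ/(4πR), with φ = 2.094 rad.
B = (4π×10⁻⁷ × 7.41 × 2.094) / (4π × 0.181) = 8.57×10⁻⁶ T.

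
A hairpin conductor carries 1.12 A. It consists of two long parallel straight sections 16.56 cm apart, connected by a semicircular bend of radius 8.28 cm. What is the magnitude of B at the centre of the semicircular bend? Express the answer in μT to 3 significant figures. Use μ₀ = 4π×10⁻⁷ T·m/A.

The semicircular arc contributes B_arc = μ₀I·π/(4πR) = μ₀I/(4R) = 4.25×10⁻⁶ T.
Each semi-infinite lead is at perpendicular distance R = 0.0828 m from the centre, with the perpendicular foot at its near end, so it contributes μ₀I/(4πR); both point the same way, together 2.71×10⁻⁶ T.
Arc and leads all point the same direction: B = 4.25×10⁻⁶ + 2.71×10⁻⁶ = 6.95×10⁻⁶ T.

B ≈ 6.95 μT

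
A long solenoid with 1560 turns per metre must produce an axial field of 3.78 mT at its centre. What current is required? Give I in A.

Inside a long solenoid B = μ₀nI with n = 1560 m⁻¹, so I = B/(μ₀n).
I = 3.78×10⁻³ / (4π×10⁻⁷ × 1560) = 1.93 A.

I ≈ 1.93 A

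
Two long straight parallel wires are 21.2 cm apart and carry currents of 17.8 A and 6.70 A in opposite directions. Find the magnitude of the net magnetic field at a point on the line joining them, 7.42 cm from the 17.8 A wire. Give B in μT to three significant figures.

Each long wire gives B = μ₀I/(2πd). Distances are d₁ = 0.0742 m and d₂ = 0.1378 m.
B₁ = 4.80×10⁻⁵ T, B₂ = 9.72×10⁻⁶ T.
Between antiparallel currents both contributions point the same way, so they add. B = B₁ + B₂ = 4.80×10⁻⁵ + 9.72×10⁻⁶ = 5.77×10⁻⁵ T.

B ≈ 57.7 μT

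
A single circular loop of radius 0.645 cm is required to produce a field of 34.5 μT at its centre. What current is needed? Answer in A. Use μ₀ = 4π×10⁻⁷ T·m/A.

At the centre of a circular loop B = μ₀I/(2R), so I = 2RB/μ₀.
With R = 0.00645 m, I = 2 × 0.00645 × 3.45×10⁻⁵ / (4π×10⁻⁷) = 0.354 A.

I ≈ 0.354 A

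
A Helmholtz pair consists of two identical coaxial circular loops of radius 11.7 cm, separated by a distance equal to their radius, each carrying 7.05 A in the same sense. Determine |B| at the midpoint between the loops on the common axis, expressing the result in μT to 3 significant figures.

Each loop contributes B = μ₀IR²/[2(R²+z²)^(3/2)] on the axis, with z measured from that loop.
Loop 1 (z = 0.0585 m): B₁ = 2.71×10⁻⁵ T. Loop 2 (z = 0.0585 m): B₂ = 2.71×10⁻⁵ T.
The fields add: B = B₁ + B₂ = 5.42×10⁻⁵ T.

B ≈ 54.2 μT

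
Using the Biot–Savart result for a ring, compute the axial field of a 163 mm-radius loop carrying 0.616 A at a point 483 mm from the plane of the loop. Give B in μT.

On the axis of a circular loop, B = μ₀IR² / [2(R²+z²)^(3/2)].
R² + z² = (0.163)² + (0.483)² = 0.2599 m², and (R²+z²)^(3/2) = 0.132 m³.
B = (4π×10⁻⁷ × 0.616 × 0.02657) / (2 × 0.132) = 7.76×10⁻⁸ T.

B ≈ 0.0776 μT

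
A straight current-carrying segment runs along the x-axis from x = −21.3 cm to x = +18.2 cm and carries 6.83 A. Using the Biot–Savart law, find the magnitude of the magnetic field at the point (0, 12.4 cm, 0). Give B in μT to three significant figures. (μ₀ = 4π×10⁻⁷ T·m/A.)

B ≈ 9.31 μT

For a finite straight segment, B = (μ₀I/4πd)(sinθ₁ + sinθ₂), where θ₁, θ₂ are the angles from the perpendicular to each end.
The perpendicular distance is d = 0.124 m; the end-offsets along the wire are a = 0.213 m and b = 0.182 m.
sinθ₁ = 0.213/√(0.213²+0.124²) = 0.8642; sinθ₂ = 0.182/√(0.182²+0.124²) = 0.8264.
B = (4π×10⁻⁷ × 6.83) / (4π × 0.124) × (0.8642 + 0.8264) = 9.31×10⁻⁶ T.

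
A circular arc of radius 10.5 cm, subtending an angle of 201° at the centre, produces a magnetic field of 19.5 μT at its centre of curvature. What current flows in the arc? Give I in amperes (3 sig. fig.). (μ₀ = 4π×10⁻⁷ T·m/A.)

I ≈ 5.84 A

For a circular arc, B = μ₀Iφ/(4πR) with φ in radians; here φ = 3.508 rad.
So I = 4πRB/(μ₀φ) = 4π × 0.105 × 1.95×10⁻⁵ / (4π×10⁻⁷ × 3.508) = 5.84 A.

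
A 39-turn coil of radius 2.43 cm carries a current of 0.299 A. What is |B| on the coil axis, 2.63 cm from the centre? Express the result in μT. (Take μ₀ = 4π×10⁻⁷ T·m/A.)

For an N-turn flat coil, B = Nμ₀IR²/[2(R²+z²)^(3/2)] with R = 0.0243 m, z = 0.0263 m.
B = 39 × 2.42×10⁻⁶ T = 9.42×10⁻⁵ T.

B ≈ 94.2 μT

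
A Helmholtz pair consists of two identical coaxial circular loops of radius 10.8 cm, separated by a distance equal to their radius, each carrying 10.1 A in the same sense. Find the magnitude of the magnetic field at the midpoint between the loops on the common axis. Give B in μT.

B ≈ 84.1 μT

Each loop contributes B = μ₀IR²/[2(R²+z²)^(3/2)] on the axis, with z measured from that loop.
Loop 1 (z = 0.054 m): B₁ = 4.20×10⁻⁵ T. Loop 2 (z = 0.054 m): B₂ = 4.20×10⁻⁵ T.
The fields add: B = B₁ + B₂ = 8.41×10⁻⁵ T.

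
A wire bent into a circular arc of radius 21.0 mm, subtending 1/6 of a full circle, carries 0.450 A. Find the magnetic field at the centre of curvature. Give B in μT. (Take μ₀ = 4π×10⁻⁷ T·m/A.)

B ≈ 2.24 μT

The Biot–Savart field of a circular arc at its centre is B = μ₀Iφ/(4πR), with φ = 1.047 rad.
B = (4π×10⁻⁷ × 0.450 × 1.047) / (4π × 0.021) = 2.24×10⁻⁶ T.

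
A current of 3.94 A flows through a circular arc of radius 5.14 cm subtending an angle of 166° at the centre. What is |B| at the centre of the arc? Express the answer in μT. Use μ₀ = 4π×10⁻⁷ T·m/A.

B ≈ 22.2 μT

The Biot–Savart field of a circular arc at its centre is B = μ₀Iφ/(4πR), with φ = 2.897 rad.
B = (4π×10⁻⁷ × 3.94 × 2.897) / (4π × 0.0514) = 2.22×10⁻⁵ T.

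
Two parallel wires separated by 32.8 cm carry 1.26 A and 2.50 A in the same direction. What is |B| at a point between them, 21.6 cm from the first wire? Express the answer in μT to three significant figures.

B ≈ 3.30 μT

Each long wire gives B = μ₀I/(2πd). Distances are d₁ = 0.216 m and d₂ = 0.112 m.
B₁ = 1.17×10⁻⁶ T, B₂ = 4.46×10⁻⁶ T.
Between parallel currents the two contributions point in opposite directions, so they subtract. B = |B₁ − B₂| = |1.17×10⁻⁶ − 4.46×10⁻⁶| = 3.30×10⁻⁶ T.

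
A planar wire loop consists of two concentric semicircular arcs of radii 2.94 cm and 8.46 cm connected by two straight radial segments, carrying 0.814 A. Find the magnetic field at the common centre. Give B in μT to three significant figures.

The radial connectors point toward the centre, so dl × r̂ = 0 and they contribute nothing.
Each semicircle gives μ₀I/(4R): inner arc 8.70×10⁻⁶ T, outer arc 3.02×10⁻⁶ T.
The two arcs carry current in opposite angular senses, so their fields oppose: B = |8.70×10⁻⁶ − 3.02×10⁻⁶| = 5.68×10⁻⁶ T.

B ≈ 5.68 μT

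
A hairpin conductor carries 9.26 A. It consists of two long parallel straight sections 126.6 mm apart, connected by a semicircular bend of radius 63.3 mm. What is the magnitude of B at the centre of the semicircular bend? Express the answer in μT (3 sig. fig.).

The semicircular arc contributes B_arc = μ₀I·π/(4πR) = μ₀I/(4R) = 4.60×10⁻⁵ T.
Each semi-infinite lead is at perpendicular distance R = 0.0633 m from the centre, with the perpendicular foot at its near end, so it contributes μ₀I/(4πR); both point the same way, together 2.93×10⁻⁵ T.
Arc and leads all point the same direction: B = 4.60×10⁻⁵ + 2.93×10⁻⁵ = 7.52×10⁻⁵ T.

B ≈ 75.2 μT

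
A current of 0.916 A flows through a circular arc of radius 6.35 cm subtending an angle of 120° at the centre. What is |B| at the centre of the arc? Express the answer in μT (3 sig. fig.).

B ≈ 3.02 μT

The Biot–Savart field of a circular arc at its centre is B = μ₀Iφ/(4πR), with φ = 2.094 rad.
B = (4π×10⁻⁷ × 0.916 × 2.094) / (4π × 0.0635) = 3.02×10⁻⁶ T.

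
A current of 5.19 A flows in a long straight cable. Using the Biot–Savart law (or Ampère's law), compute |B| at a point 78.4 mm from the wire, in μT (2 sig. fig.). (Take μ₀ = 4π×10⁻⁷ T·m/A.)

B ≈ 13 μT

For an infinitely long straight wire, B = μ₀I/(2πd).
B = (4π×10⁻⁷ × 5.19) / (2π × 0.0784) = 1.32×10⁻⁵ T.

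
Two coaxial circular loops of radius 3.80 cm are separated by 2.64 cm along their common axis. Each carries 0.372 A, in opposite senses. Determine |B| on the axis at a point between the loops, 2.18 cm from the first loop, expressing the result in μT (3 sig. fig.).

Each loop contributes B = μ₀IR²/[2(R²+z²)^(3/2)] on the axis, with z measured from that loop.
Loop 1 (z = 0.0218 m): B₁ = 4.01×10⁻⁶ T. Loop 2 (z = 0.0046 m): B₂ = 6.02×10⁻⁶ T.
The fields oppose: B = |B₁ − B₂| = 2.00×10⁻⁶ T.

B ≈ 2.00 μT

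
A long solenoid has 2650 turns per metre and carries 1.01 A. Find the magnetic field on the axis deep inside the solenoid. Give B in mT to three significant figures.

Inside a long solenoid, B = μ₀nI with n = 2650 turns/m.
B = 4π×10⁻⁷ × 2650 × 1.01 = 3.36×10⁻³ T.

B ≈ 3.36 mT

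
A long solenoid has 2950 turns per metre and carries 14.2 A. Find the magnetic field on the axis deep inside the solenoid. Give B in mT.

B ≈ 52.6 mT

Inside a long solenoid, B = μ₀nI with n = 2950 turns/m.
B = 4π×10⁻⁷ × 2950 × 14.2 = 5.26×10⁻² T.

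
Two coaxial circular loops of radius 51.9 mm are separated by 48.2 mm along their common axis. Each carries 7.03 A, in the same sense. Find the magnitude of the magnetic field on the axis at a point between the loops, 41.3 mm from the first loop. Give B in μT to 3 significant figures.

Each loop contributes B = μ₀IR²/[2(R²+z²)^(3/2)] on the axis, with z measured from that loop.
Loop 1 (z = 0.0413 m): B₁ = 4.08×10⁻⁵ T. Loop 2 (z = 0.0069 m): B₂ = 8.29×10⁻⁵ T.
The fields add: B = B₁ + B₂ = 1.24×10⁻⁴ T.

B ≈ 124 μT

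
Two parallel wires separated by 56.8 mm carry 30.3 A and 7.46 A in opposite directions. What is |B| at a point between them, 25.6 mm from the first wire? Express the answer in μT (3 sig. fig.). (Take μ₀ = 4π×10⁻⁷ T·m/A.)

B ≈ 285 μT

Each long wire gives B = μ₀I/(2πd). Distances are d₁ = 0.0256 m and d₂ = 0.0312 m.
B₁ = 2.37×10⁻⁴ T, B₂ = 4.78×10⁻⁵ T.
Between antiparallel currents both contributions point the same way, so they add. B = B₁ + B₂ = 2.37×10⁻⁴ + 4.78×10⁻⁵ = 2.85×10⁻⁴ T.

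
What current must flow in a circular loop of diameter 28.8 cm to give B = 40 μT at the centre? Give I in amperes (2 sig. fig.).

At the centre of a circular loop B = μ₀I/(2R), so I = 2RB/μ₀.
With R = 0.144 m, I = 2 × 0.144 × 4.00×10⁻⁵ / (4π×10⁻⁷) = 9.17 A.

I ≈ 9.2 A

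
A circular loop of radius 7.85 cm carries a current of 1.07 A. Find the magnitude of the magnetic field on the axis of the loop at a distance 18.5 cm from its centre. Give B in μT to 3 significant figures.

B ≈ 0.510 μT

On the axis of a circular loop, B = μ₀IR² / [2(R²+z²)^(3/2)].
R² + z² = (0.0785)² + (0.185)² = 0.04039 m², and (R²+z²)^(3/2) = 8.12×10⁻³ m³.
B = (4π×10⁻⁷ × 1.07 × 0.006162) / (2 × 8.12×10⁻³) = 5.10×10⁻⁷ T.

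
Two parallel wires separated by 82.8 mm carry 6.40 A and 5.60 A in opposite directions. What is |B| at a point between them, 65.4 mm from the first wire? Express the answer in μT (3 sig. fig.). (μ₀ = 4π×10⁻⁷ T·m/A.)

B ≈ 83.9 μT

Each long wire gives B = μ₀I/(2πd). Distances are d₁ = 0.0654 m and d₂ = 0.0174 m.
B₁ = 1.96×10⁻⁵ T, B₂ = 6.44×10⁻⁵ T.
Between antiparallel currents both contributions point the same way, so they add. B = B₁ + B₂ = 1.96×10⁻⁵ + 6.44×10⁻⁵ = 8.39×10⁻⁵ T.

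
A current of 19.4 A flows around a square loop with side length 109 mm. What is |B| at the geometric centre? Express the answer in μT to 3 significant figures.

Each side is a finite straight segment at perpendicular distance d = a/(2 tan(π/4)) = 0.0545 m from the centre, with end-angles ±π/4.
One side contributes B₁ = (μ₀I/4πd)·2 sin(π/4) = 5.03×10⁻⁵ T.
All 4 sides add in the same direction: B = 4 × 5.03×10⁻⁵ = 2.01×10⁻⁴ T.

B ≈ 201 μT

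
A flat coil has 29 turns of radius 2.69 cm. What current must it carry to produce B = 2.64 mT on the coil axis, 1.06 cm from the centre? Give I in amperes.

I ≈ 4.84 A

For an N-turn coil, B = Nμ₀IR²/[2(R²+z²)^(3/2)] with R = 0.0269 m, z = 0.0106 m, so I = 2B(R²+z²)^(3/2)/(Nμ₀R²) = 2 × 2.64×10⁻³ × 2.42×10⁻⁵ / (29 × 4π×10⁻⁷ × 0.0007236) = 4.84 A.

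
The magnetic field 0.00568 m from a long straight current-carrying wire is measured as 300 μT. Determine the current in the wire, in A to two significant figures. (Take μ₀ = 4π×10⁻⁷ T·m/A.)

I ≈ 8.5 A

For a long straight wire B = μ₀I/(2πd), so I = 2πdB/μ₀.
I = 2π × 0.00568 × 3.00×10⁻⁴ / (4π×10⁻⁷) = 8.52 A.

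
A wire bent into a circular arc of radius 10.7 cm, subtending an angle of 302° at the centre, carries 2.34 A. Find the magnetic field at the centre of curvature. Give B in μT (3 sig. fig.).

B ≈ 11.5 μT

The Biot–Savart field of a circular arc at its centre is B = μ₀Iφ/(4πR), with φ = 5.271 rad.
B = (4π×10⁻⁷ × 2.34 × 5.271) / (4π × 0.107) = 1.15×10⁻⁵ T.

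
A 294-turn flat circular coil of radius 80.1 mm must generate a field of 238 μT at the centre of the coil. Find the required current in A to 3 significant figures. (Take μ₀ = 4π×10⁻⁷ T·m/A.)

For an N-turn coil, B = Nμ₀I/(2R) with R = 0.0801 m, so I = 2RB/(Nμ₀) = 2 × 0.0801 × 2.38×10⁻⁴ / (294 × 4π×10⁻⁷) = 0.103 A.

I ≈ 0.103 A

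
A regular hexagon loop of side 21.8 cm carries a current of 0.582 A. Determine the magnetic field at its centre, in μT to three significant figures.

B ≈ 1.85 μT

Each side is a finite straight segment at perpendicular distance d = a/(2 tan(π/6)) = 0.1888 m from the centre, with end-angles ±π/6.
One side contributes B₁ = (μ₀I/4πd)·2 sin(π/6) = 3.08×10⁻⁷ T.
All 6 sides add in the same direction: B = 6 × 3.08×10⁻⁷ = 1.85×10⁻⁶ T.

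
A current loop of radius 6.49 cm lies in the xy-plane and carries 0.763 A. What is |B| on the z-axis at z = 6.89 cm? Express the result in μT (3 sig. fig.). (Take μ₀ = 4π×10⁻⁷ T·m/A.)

On the axis of a circular loop, B = μ₀IR² / [2(R²+z²)^(3/2)].
R² + z² = (0.0649)² + (0.0689)² = 0.008959 m², and (R²+z²)^(3/2) = 8.48×10⁻⁴ m³.
B = (4π×10⁻⁷ × 0.763 × 0.004212) / (2 × 8.48×10⁻⁴) = 2.38×10⁻⁶ T.

B ≈ 2.38 μT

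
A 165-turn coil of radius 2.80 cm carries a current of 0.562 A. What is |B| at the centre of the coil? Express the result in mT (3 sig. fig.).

For an N-turn flat coil, B = Nμ₀I/(2R) with R = 0.028 m.
B = 165 × 1.26×10⁻⁵ T = 2.08×10⁻³ T.

B ≈ 2.08 mT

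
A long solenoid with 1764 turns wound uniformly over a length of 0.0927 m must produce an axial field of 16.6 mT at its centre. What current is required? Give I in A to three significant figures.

I ≈ 0.694 A

Inside a long solenoid B = μ₀nI with n = 1.903×10⁴ m⁻¹, so I = B/(μ₀n).
I = 1.66×10⁻² / (4π×10⁻⁷ × 1.903×10⁴) = 0.694 A.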